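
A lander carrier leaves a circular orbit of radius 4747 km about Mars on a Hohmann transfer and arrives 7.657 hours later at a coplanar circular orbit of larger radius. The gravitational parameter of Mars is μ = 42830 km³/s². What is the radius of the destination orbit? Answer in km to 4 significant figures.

Transfer time t = 7.657 hours = 27565.2 s, and t = π√(a_t³/μ).
So a_t = (μ t²/π²)^(1/3) = (42830 × (27565.2)² / π²)^(1/3) = 14884 km.
Since a_t = (r₁ + r₂)/2, r₂ = 2a_t − r₁ = 2×14884 − 4747 = 25021 km.

r₂ = 25020 km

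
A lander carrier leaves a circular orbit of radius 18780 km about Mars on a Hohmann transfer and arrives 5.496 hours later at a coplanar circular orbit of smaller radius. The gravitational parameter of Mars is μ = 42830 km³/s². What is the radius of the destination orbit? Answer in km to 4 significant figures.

Transfer time t = 5.496 hours = 19785.6 s, and t = π√(a_t³/μ).
So a_t = (μ t²/π²)^(1/3) = (42830 × (19785.6)² / π²)^(1/3) = 11932 km.
Since a_t = (r₁ + r₂)/2, r₂ = 2a_t − r₁ = 2×11932 − 18780 = 5084 km.

r₂ = 5084 km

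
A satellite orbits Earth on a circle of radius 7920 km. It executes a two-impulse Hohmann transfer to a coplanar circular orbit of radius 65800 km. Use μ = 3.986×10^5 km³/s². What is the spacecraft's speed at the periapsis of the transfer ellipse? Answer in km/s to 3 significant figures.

v = 9.48 km/s

The Hohmann ellipse has a_t = (r₁ + r₂)/2 = 36860 km.
The periapsis of the transfer ellipse is at r = 7920 km.
Applying v² = μ(2/r − 1/a_t): v = 9.479 km/s.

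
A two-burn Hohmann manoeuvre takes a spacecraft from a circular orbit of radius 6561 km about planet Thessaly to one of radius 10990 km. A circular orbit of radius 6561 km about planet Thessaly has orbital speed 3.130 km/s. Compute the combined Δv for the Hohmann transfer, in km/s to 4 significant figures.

From the circular-orbit relation v² = μ/r at r = 6561 km: μ = v²r = (3.130)² × 6561 = 64277.5 km³/s².
Transfer-ellipse semi-major axis a_t = (r₁ + r₂)/2 = (6561 + 10990)/2 = 8775.5 km.
At r₁ the circular-orbit speed is v₁ = √(μ/r₁) = 3.1300 km/s.
Transfer-orbit speed at r₁ (vis-viva): v_p = √[μ(2/r₁ − 1/a_t)] = 3.5027 km/s.
First burn Δv₁ = |v_p − v₁| = 0.3727 km/s.
Circular speed at r₂: v₂ = √(μ/r₂) = 2.4184 km/s.
Transfer-orbit speed at r₂: v_a = √[μ(2/r₂ − 1/a_t)] = 2.0911 km/s.
Second burn Δv₂ = |v₂ − v_a| = 0.3273 km/s.
Δv = Δv₁ + Δv₂ = 0.3727 + 0.3273 = 0.7000 km/s.

Δv = 0.7000 km/s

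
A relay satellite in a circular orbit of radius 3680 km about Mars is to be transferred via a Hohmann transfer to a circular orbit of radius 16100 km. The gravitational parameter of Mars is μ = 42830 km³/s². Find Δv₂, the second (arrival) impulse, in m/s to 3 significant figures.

Δv₂ = 636 m/s

Transfer-ellipse semi-major axis a_t = (r₁ + r₂)/2 = (3680 + 16100)/2 = 9890 km.
On the circular orbit at r = 16100 km, v_c = √(μ/r) = 1.631 km/s.
Vis-viva on the transfer ellipse at r = 16100 km gives v_t = √[μ(2/r − 1/a_t)] = 0.9949 km/s.
Δv₂ = |v_t − v_c| = |0.9949 − 1.631| = 0.6361 km/s.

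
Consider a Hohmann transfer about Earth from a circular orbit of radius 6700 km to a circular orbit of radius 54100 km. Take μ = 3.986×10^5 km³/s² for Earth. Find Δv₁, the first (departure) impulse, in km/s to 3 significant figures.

Δv₁ = 2.58 km/s

The Hohmann ellipse has a_t = (r₁ + r₂)/2 = 30400 km.
Circular speed at r = 6700 km: v_c = √(μ/r) = 7.7131 km/s.
Transfer-orbit speed at the same r (vis-viva, a = a_t): v_t = √[μ(2/r − 1/a_t)] = 10.289 km/s.
Δv₁ = |v_t − v_c| = |10.289 − 7.7131| = 2.576 km/s.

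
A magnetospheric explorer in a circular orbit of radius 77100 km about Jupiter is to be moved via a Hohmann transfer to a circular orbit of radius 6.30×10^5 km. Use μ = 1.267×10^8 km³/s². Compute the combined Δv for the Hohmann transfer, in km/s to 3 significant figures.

Semi-major axis of the transfer orbit: a_t = (77100 + 6.300×10^5)/2 = 3.5355×10^5 km.
At r₁ the circular-orbit speed is v₁ = √(μ/r₁) = 40.538 km/s.
Transfer-orbit speed at r₁ (v² = μ(2/r − 1/a)): v_p = √[μ(2/r₁ − 1/a_t)] = 54.114 km/s.
First burn Δv₁ = |v_p − v₁| = 13.576 km/s.
Circular speed at r₂: v₂ = √(μ/r₂) = 14.1814 km/s.
Transfer-orbit speed at r₂: v_a = √[μ(2/r₂ − 1/a_t)] = 6.62247 km/s.
Second burn Δv₂ = |v₂ − v_a| = 7.5589 km/s.
Δv = Δv₁ + Δv₂ = 13.576 + 7.5589 = 21.13 km/s.

Δv = 21.1 km/s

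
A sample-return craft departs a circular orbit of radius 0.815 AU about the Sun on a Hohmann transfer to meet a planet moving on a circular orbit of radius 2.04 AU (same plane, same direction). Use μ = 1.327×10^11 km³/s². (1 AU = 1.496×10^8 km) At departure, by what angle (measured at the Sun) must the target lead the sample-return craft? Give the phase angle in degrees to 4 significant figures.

φ = 74.64°

In km: r₁ = 0.815 × 1.496×10^8 = 1.21924×10^8 km; r₂ = 2.04 × 1.496×10^8 = 3.05184×10^8 km.
The Hohmann ellipse has a_t = (r₁ + r₂)/2 = 2.13554×10^8 km.
The half-period of the transfer ellipse is t = π√(a_t³/μ) = 2.69139×10^7 s.
The target's mean motion on its circular orbit is ω₂ = √(μ/r₂³) = 6.83271×10^-8 rad/s.
Angle swept by the target during transfer: ω₂·t = 1.8389 rad = 105.36°.
The sample-return craft traverses 180° on the transfer ellipse, so the target must lead by 180° − 105.36° = 74.64°.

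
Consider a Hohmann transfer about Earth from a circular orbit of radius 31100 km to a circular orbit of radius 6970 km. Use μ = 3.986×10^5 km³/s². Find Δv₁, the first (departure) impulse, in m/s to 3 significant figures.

Transfer-ellipse semi-major axis a_t = (r₁ + r₂)/2 = (31100 + 6970)/2 = 19035 km.
On the circular orbit at r = 31100 km, v_c = √(μ/r) = 3.580 km/s.
Transfer-orbit speed at the same r (vis-viva, a = a_t): v_t = √[μ(2/r − 1/a_t)] = 2.166 km/s.
Δv₁ = |v_t − v_c| = |2.166 − 3.580| = 1.414 km/s.

Δv₁ = 1410 m/s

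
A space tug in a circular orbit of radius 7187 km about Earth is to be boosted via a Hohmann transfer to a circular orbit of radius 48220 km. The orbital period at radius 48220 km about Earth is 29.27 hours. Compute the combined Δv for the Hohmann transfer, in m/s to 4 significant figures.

From Kepler's third law T² = 4π²r³/μ at r = 48220 km, T = 29.27 hours = 29.27 × 3600 s = 1.05372×10^5 s: μ = 4π²r³/T² = 3.98649×10^5 km³/s².
The Hohmann ellipse has a_t = (r₁ + r₂)/2 = 27703.5 km.
Circular speed at r₁: v₁ = √(μ/r₁) = √(3.98649×10^5/7187) = 7.448 km/s.
On the transfer ellipse at r₁, vis-viva equation gives v_p = √[μ(2/r₁ − 1/a_t)] = 9.826 km/s.
First burn Δv₁ = |v_p − v₁| = 2.378 km/s.
At r₂, v₂ = √(μ/r₂) = 2.875 km/s.
Transfer-orbit speed at r₂: v_a = √[μ(2/r₂ − 1/a_t)] = 1.464 km/s.
Second burn Δv₂ = |v₂ − v_a| = 1.411 km/s.
Total Δv = Δv₁ + Δv₂ = 3.789 km/s.

Δv = 3789 m/s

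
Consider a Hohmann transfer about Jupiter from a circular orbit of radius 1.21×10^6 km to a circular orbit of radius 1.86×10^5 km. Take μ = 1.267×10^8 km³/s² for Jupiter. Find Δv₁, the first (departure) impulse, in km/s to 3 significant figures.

Transfer-ellipse semi-major axis a_t = (r₁ + r₂)/2 = (1.210×10^6 + 1.860×10^5)/2 = 6.980×10^5 km.
Circular speed at r = 1.210×10^6 km: v_c = √(μ/r) = 10.233 km/s.
Transfer-orbit speed at the same r (vis-viva, a = a_t): v_t = √[μ(2/r − 1/a_t)] = 5.2823 km/s.
Δv₁ = |v_t − v_c| = |5.2823 − 10.233| = 4.951 km/s.

Δv₁ = 4.95 km/s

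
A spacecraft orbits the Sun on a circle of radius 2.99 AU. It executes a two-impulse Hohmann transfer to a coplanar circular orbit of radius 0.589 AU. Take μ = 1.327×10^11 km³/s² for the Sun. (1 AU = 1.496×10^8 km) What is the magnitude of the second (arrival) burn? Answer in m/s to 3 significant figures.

In km: r₁ = 2.99 × 1.496×10^8 = 4.47304×10^8 km; r₂ = 0.589 × 1.496×10^8 = 8.81144×10^7 km.
Semi-major axis of the transfer orbit: a_t = (4.47304×10^8 + 8.81144×10^7)/2 = 2.677092×10^8 km.
Circular speed at r = 8.81144×10^7 km: v_c = √(μ/r) = 38.807 km/s.
Vis-viva on the transfer ellipse at r = 8.81144×10^7 km gives v_t = √[μ(2/r − 1/a_t)] = 50.163 km/s.
Δv₂ = |v_t − v_c| = |50.163 − 38.807| = 11.36 km/s.

Δv₂ = 11400 m/s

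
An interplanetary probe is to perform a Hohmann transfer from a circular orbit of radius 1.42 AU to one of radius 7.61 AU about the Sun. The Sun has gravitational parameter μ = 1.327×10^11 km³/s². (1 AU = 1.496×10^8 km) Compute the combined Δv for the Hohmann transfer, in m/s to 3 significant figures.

In km: r₁ = 1.42 × 1.496×10^8 = 2.12432×10^8 km; r₂ = 7.61 × 1.496×10^8 = 1.138456×10^9 km.
Transfer-ellipse semi-major axis a_t = (r₁ + r₂)/2 = (2.12432×10^8 + 1.138456×10^9)/2 = 6.75444×10^8 km.
Circular speed at r₁: v₁ = √(μ/r₁) = √(1.327×10^11/2.12432×10^8) = 24.993 km/s.
Transfer-orbit speed at r₁ (v² = μ(2/r − 1/a)): v_p = √[μ(2/r₁ − 1/a_t)] = 32.448 km/s.
First burn Δv₁ = |v_p − v₁| = 7.455 km/s.
Circular speed at r₂: v₂ = √(μ/r₂) = 10.7964 km/s.
Transfer-orbit speed at r₂: v_a = √[μ(2/r₂ − 1/a_t)] = 6.05470 km/s.
Second burn Δv₂ = |v₂ − v_a| = 4.742 km/s.
Total Δv = Δv₁ + Δv₂ = 12.20 km/s.

Δv = 12200 m/s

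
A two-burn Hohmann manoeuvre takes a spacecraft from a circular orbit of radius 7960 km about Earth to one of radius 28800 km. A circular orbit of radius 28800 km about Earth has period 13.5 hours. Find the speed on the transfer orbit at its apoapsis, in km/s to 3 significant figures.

v = 2.45 km/s

From Kepler's third law T² = 4π²r³/μ at r = 28800 km, T = 13.5 hours = 13.5 × 3600 s = 48600 s: μ = 4π²r³/T² = 3.99268×10^5 km³/s².
Transfer-ellipse semi-major axis a_t = (r₁ + r₂)/2 = (7960 + 28800)/2 = 18380 km.
At apoapsis, r = 28800 km.
Applying v² = μ(2/r − 1/a_t): v = 2.450 km/s.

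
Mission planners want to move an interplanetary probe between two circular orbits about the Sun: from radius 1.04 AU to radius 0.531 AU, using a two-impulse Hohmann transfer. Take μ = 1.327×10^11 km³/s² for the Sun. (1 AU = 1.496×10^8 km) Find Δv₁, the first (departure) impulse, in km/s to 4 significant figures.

In km: r₁ = 1.04 × 1.496×10^8 = 1.55584×10^8 km; r₂ = 0.531 × 1.496×10^8 = 7.94376×10^7 km.
Transfer-ellipse semi-major axis a_t = (r₁ + r₂)/2 = (1.55584×10^8 + 7.94376×10^7)/2 = 1.175108×10^8 km.
On the circular orbit at r = 1.55584×10^8 km, v_c = √(μ/r) = 29.205 km/s.
Transfer-orbit speed at the same r (vis-viva, a = a_t): v_t = √[μ(2/r − 1/a_t)] = 24.012 km/s.
Δv₁ = |v_t − v_c| = |24.012 − 29.205| = 5.193 km/s.

Δv₁ = 5.193 km/s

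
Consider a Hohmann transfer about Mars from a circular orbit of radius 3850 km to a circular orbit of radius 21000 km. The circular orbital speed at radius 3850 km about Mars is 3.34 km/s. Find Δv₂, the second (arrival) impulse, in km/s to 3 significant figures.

Δv₂ = 0.634 km/s

From the circular-orbit relation v² = μ/r at r = 3850 km: μ = v²r = (3.34)² × 3850 = 42949.1 km³/s².
Transfer-ellipse semi-major axis a_t = (r₁ + r₂)/2 = (3850 + 21000)/2 = 12425 km.
Circular speed at r = 21000 km: v_c = √(μ/r) = 1.4301 km/s.
Vis-viva on the transfer ellipse at r = 21000 km gives v_t = √[μ(2/r − 1/a_t)] = 0.79607 km/s.
Δv₂ = |v_t − v_c| = |0.79607 − 1.4301| = 0.6340 km/s.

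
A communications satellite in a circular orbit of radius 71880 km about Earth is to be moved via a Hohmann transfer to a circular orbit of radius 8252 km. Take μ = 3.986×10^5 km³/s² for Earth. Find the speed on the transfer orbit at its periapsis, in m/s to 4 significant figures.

v = 9309 m/s

The Hohmann ellipse has a_t = (r₁ + r₂)/2 = 40066 km.
The periapsis of the transfer ellipse is at r = 8252 km.
Applying v² = μ(2/r − 1/a_t): v = 9.309 km/s.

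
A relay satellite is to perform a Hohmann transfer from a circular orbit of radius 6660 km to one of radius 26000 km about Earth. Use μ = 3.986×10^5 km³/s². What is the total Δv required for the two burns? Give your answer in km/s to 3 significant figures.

Semi-major axis of the transfer orbit: a_t = (6660 + 26000)/2 = 16330 km.
Circular speed at r₁: v₁ = √(μ/r₁) = √(3.986×10^5/6660) = 7.7363 km/s.
On the transfer ellipse at r₁, vis-viva equation gives v_p = √[μ(2/r₁ − 1/a_t)] = 9.7617 km/s.
First burn Δv₁ = |v_p − v₁| = 2.025 km/s.
Circular speed at r₂: v₂ = √(μ/r₂) = 3.915 km/s.
Transfer-orbit speed at r₂: v_a = √[μ(2/r₂ − 1/a_t)] = 2.500 km/s.
Second burn Δv₂ = |v₂ − v_a| = 1.415 km/s.
Δv = Δv₁ + Δv₂ = 2.025 + 1.415 = 3.440 km/s.

Δv = 3.44 km/s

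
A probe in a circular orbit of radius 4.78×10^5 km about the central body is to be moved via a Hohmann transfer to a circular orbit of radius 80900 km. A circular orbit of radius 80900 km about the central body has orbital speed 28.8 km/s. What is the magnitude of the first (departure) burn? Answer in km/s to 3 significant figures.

From the circular-orbit relation v² = μ/r at r = 80900 km: μ = v²r = (28.8)² × 80900 = 6.71017×10^7 km³/s².
Transfer-ellipse semi-major axis a_t = (r₁ + r₂)/2 = (4.780×10^5 + 80900)/2 = 2.7945×10^5 km.
Circular speed at r = 4.780×10^5 km: v_c = √(μ/r) = 11.848 km/s.
Transfer-orbit speed at the same r (vis-viva, a = a_t): v_t = √[μ(2/r − 1/a_t)] = 6.3749 km/s.
Δv₁ = |v_t − v_c| = |6.3749 − 11.848| = 5.473 km/s.

Δv₁ = 5.47 km/s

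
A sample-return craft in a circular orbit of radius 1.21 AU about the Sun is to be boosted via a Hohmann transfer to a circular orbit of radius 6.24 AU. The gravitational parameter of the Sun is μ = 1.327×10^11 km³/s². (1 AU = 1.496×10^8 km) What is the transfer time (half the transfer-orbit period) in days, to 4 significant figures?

t = 1313 days

In km: r₁ = 1.21 × 1.496×10^8 = 1.81016×10^8 km; r₂ = 6.24 × 1.496×10^8 = 9.33504×10^8 km.
Semi-major axis of the transfer orbit: a_t = (1.81016×10^8 + 9.33504×10^8)/2 = 5.5726×10^8 km.
Half the transfer-orbit period gives t = π√(a_t³/μ) = 1.1345×10^8 s.
Converting: 1.1345×10^8 s ÷ 86400 s/day = 1313 days.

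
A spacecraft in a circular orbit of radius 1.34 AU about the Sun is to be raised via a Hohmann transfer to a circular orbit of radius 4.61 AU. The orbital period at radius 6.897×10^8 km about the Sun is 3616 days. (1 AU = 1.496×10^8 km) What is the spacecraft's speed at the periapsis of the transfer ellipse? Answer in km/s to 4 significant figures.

From Kepler's third law T² = 4π²r³/μ at r = 6.897×10^8 km, T = 3616 days = 3616 × 86400 s = 3.124224×10^8 s: μ = 4π²r³/T² = 1.32695×10^11 km³/s².
In km: r₁ = 1.34 × 1.496×10^8 = 2.00464×10^8 km; r₂ = 4.61 × 1.496×10^8 = 6.89656×10^8 km.
Transfer-ellipse semi-major axis a_t = (r₁ + r₂)/2 = (2.00464×10^8 + 6.89656×10^8)/2 = 4.4506×10^8 km.
The periapsis of the transfer ellipse is at r = 2.00464×10^8 km.
From the vis-viva equation, v = √[μ(2/r − 1/a_t)] = 32.03 km/s.

v = 32.03 km/s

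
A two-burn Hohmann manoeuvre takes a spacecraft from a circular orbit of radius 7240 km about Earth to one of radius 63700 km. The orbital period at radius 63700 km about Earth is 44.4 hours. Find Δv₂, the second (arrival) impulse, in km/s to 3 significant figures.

Δv₂ = 1.37 km/s

From Kepler's third law T² = 4π²r³/μ at r = 63700 km, T = 44.4 hours = 44.4 × 3600 s = 1.5984×10^5 s: μ = 4π²r³/T² = 3.99399×10^5 km³/s².
The Hohmann ellipse has a_t = (r₁ + r₂)/2 = 35470 km.
Circular speed at r = 63700 km: v_c = √(μ/r) = 2.504 km/s.
Vis-viva on the transfer ellipse at r = 63700 km gives v_t = √[μ(2/r − 1/a_t)] = 1.131 km/s.
Δv₂ = |v_t − v_c| = |1.131 − 2.504| = 1.373 km/s.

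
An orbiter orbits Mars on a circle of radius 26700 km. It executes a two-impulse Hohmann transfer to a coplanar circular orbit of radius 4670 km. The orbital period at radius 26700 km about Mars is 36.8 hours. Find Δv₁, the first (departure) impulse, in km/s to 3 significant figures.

From Kepler's third law T² = 4π²r³/μ at r = 26700 km, T = 36.8 hours = 36.8 × 3600 s = 1.3248×10^5 s: μ = 4π²r³/T² = 42814.7 km³/s².
The Hohmann ellipse has a_t = (r₁ + r₂)/2 = 15685 km.
Circular speed at r = 26700 km: v_c = √(μ/r) = 1.2663 km/s.
Vis-viva on the transfer ellipse at r = 26700 km gives v_t = √[μ(2/r − 1/a_t)] = 0.69097 km/s.
Δv₁ = |v_t − v_c| = |0.69097 − 1.2663| = 0.5753 km/s.

Δv₁ = 0.575 km/s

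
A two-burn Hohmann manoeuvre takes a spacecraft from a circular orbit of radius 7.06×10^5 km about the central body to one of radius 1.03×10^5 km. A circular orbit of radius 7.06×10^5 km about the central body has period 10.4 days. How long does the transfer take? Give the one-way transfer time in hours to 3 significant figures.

From Kepler's third law T² = 4π²r³/μ at r = 7.06×10^5 km, T = 10.4 days = 10.4 × 86400 s = 8.9856×10^5 s: μ = 4π²r³/T² = 1.72060×10^7 km³/s².
Semi-major axis of the transfer orbit: a_t = (7.060×10^5 + 1.030×10^5)/2 = 4.045×10^5 km.
Half the transfer-orbit period gives t = π√(a_t³/μ) = 1.948×10^5 s.
Converting: 1.948×10^5 s ÷ 3600 s/hour = 54.1 hours.

t = 54.1 hours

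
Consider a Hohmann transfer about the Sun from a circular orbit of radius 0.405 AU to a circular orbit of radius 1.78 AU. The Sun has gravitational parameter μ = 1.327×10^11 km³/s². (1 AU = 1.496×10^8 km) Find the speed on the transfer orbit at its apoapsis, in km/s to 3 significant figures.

In km: r₁ = 0.405 × 1.496×10^8 = 6.0588×10^7 km; r₂ = 1.78 × 1.496×10^8 = 2.66288×10^8 km.
Transfer-ellipse semi-major axis a_t = (r₁ + r₂)/2 = (6.0588×10^7 + 2.66288×10^8)/2 = 1.63438×10^8 km.
At apoapsis, r = 2.66288×10^8 km.
Vis-viva: v = √[μ(2/r − 1/a_t)] = √[1.327×10^11 × (2/2.66288×10^8 − 1/1.63438×10^8)] = 13.59 km/s.

v = 13.6 km/s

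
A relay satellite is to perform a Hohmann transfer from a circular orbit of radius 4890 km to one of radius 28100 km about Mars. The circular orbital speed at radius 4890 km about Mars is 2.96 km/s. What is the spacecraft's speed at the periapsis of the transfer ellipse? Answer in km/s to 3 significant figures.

v = 3.86 km/s

From the circular-orbit relation v² = μ/r at r = 4890 km: μ = v²r = (2.96)² × 4890 = 42844.2 km³/s².
Semi-major axis of the transfer orbit: a_t = (4890 + 28100)/2 = 16495 km.
At periapsis, r = 4890 km.
From the vis-viva equation, v = √[μ(2/r − 1/a_t)] = 3.863 km/s.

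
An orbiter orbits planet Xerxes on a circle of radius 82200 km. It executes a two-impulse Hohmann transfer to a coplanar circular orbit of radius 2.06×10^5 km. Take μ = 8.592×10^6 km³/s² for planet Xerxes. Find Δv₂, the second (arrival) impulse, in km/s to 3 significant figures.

Δv₂ = 1.58 km/s

The Hohmann ellipse has a_t = (r₁ + r₂)/2 = 1.441×10^5 km.
Circular speed at r = 2.060×10^5 km: v_c = √(μ/r) = 6.458230 km/s.
Vis-viva on the transfer ellipse at r = 2.060×10^5 km gives v_t = √[μ(2/r − 1/a_t)] = 4.877726 km/s.
Δv₂ = |v_t − v_c| = |4.877726 − 6.458230| = 1.581 km/s.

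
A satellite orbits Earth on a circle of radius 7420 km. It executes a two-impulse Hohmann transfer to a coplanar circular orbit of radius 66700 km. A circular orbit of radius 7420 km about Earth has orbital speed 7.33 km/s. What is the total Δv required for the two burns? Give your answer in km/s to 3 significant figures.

Δv = 3.85 km/s

From the circular-orbit relation v² = μ/r at r = 7420 km: μ = v²r = (7.33)² × 7420 = 3.98668×10^5 km³/s².
Semi-major axis of the transfer orbit: a_t = (7420 + 66700)/2 = 37060 km.
At r₁ the circular-orbit speed is v₁ = √(μ/r₁) = 7.330000 km/s.
On the transfer ellipse at r₁, vis-viva gives v_p = √[μ(2/r₁ − 1/a_t)] = 9.833637 km/s.
First burn Δv₁ = |v_p − v₁| = 2.503637 km/s.
At r₂, v₂ = √(μ/r₂) = 2.444798 km/s.
Transfer-orbit speed at r₂: v_a = √[μ(2/r₂ − 1/a_t)] = 1.093937 km/s.
Second burn Δv₂ = |v₂ − v_a| = 1.350861 km/s.
Δv = Δv₁ + Δv₂ = 2.503637 + 1.350861 = 3.854 km/s.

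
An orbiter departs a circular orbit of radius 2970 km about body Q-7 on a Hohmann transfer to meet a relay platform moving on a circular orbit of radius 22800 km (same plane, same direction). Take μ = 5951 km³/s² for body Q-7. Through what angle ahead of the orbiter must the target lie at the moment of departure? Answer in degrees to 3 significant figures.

φ = 104°

Transfer-ellipse semi-major axis a_t = (r₁ + r₂)/2 = (2970 + 22800)/2 = 12885 km.
The half-period of the transfer ellipse is t = π√(a_t³/μ) = 59560 s.
Target angular speed ω₂ = √(μ/r₂³) = 2.241×10^-5 rad/s.
Angle swept by the target during transfer: ω₂·t = 1.3347 rad = 76.47°.
Arrival is 180° from departure on the ellipse, so φ = 180° − 76.47° = 104°.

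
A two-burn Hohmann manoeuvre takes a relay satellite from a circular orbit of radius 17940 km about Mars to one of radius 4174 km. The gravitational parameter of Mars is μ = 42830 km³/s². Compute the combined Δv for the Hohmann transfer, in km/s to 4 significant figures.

Transfer-ellipse semi-major axis a_t = (r₁ + r₂)/2 = (17940 + 4174)/2 = 11057 km.
Circular speed at r₁: v₁ = √(μ/r₁) = √(42830/17940) = 1.5451 km/s.
Transfer-orbit speed at r₁ (v² = μ(2/r − 1/a)): v_a = √[μ(2/r₁ − 1/a_t)] = 0.94934 km/s.
First burn Δv₁ = |v_a − v₁| = 0.5958 km/s.
At r₂, v₂ = √(μ/r₂) = 3.203 km/s.
Transfer-orbit speed at r₂: v_p = √[μ(2/r₂ − 1/a_t)] = 4.080 km/s.
Second burn Δv₂ = |v₂ − v_p| = 0.8770 km/s.
Total Δv = Δv₁ + Δv₂ = 1.473 km/s.

Δv = 1.473 km/s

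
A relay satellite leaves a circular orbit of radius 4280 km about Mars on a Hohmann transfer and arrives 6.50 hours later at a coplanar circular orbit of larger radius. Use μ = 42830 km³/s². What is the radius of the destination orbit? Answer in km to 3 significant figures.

Transfer time t = 6.50 hours = 23400 s, and t = π√(a_t³/μ).
So a_t = (μ t²/π²)^(1/3) = (42830 × (23400)² / π²)^(1/3) = 13344 km.
Since a_t = (r₁ + r₂)/2, r₂ = 2a_t − r₁ = 2×13344 − 4280 = 22408 km.

r₂ = 22400 km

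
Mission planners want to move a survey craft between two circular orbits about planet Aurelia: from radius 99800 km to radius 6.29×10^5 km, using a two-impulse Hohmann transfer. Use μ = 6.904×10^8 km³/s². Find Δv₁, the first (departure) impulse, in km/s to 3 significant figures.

Δv₁ = 26.1 km/s

Semi-major axis of the transfer orbit: a_t = (99800 + 6.290×10^5)/2 = 3.644×10^5 km.
On the circular orbit at r = 99800 km, v_c = √(μ/r) = 83.1735 km/s.
Vis-viva on the transfer ellipse at r = 99800 km gives v_t = √[μ(2/r − 1/a_t)] = 109.275 km/s.
Δv₁ = |v_t − v_c| = |109.275 − 83.1735| = 26.10 km/s.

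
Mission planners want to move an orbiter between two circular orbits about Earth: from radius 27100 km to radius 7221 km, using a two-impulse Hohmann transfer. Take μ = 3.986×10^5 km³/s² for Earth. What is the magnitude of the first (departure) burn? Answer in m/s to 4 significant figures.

Δv₁ = 1347 m/s

The Hohmann ellipse has a_t = (r₁ + r₂)/2 = 17160.5 km.
On the circular orbit at r = 27100 km, v_c = √(μ/r) = 3.835 km/s.
Vis-viva on the transfer ellipse at r = 27100 km gives v_t = √[μ(2/r − 1/a_t)] = 2.488 km/s.
Δv₁ = |v_t − v_c| = |2.488 − 3.835| = 1.347 km/s.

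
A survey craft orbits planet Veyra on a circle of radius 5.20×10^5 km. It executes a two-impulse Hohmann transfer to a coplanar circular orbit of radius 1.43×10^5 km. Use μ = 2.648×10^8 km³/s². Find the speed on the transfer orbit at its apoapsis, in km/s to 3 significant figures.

v = 14.8 km/s

Semi-major axis of the transfer orbit: a_t = (5.200×10^5 + 1.430×10^5)/2 = 3.315×10^5 km.
The apoapsis of the transfer ellipse is at r = 5.200×10^5 km.
Vis-viva: v = √[μ(2/r − 1/a_t)] = √[2.648×10^8 × (2/5.200×10^5 − 1/3.315×10^5)] = 14.82 km/s.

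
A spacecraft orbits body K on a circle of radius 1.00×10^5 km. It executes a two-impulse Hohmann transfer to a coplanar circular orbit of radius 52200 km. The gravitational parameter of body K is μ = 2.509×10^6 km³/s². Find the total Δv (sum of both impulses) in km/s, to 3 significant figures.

Δv = 1.87 km/s

Transfer-ellipse semi-major axis a_t = (r₁ + r₂)/2 = (1.000×10^5 + 52200)/2 = 76100 km.
Circular speed at r₁: v₁ = √(μ/r₁) = √(2.509×10^6/1.000×10^5) = 5.00899 km/s.
On the transfer ellipse at r₁, v² = μ(2/r − 1/a) gives v_a = √[μ(2/r₁ − 1/a_t)] = 4.14852 km/s.
First burn Δv₁ = |v_a − v₁| = 0.86047 km/s.
Circular speed at r₂: v₂ = √(μ/r₂) = 6.9329 km/s.
Transfer-orbit speed at r₂: v_p = √[μ(2/r₂ − 1/a_t)] = 7.9474 km/s.
Second burn Δv₂ = |v₂ − v_p| = 1.0145 km/s.
Δv = Δv₁ + Δv₂ = 0.86047 + 1.0145 = 1.875 km/s.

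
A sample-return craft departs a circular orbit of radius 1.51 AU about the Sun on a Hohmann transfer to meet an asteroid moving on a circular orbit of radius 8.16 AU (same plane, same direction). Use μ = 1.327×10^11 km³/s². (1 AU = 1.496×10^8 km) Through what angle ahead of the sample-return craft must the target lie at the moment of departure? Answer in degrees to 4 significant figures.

In km: r₁ = 1.51 × 1.496×10^8 = 2.25896×10^8 km; r₂ = 8.16 × 1.496×10^8 = 1.220736×10^9 km.
Semi-major axis of the transfer orbit: a_t = (2.25896×10^8 + 1.220736×10^9)/2 = 7.23316×10^8 km.
Transfer time t = π√(a_t³/μ) = 1.678×10^8 s.
Target angular speed ω₂ = √(μ/r₂³) = 8.541×10^-9 rad/s.
Angle swept by the target during transfer: ω₂·t = 1.433 rad = 82.10°.
Arrival is 180° from departure on the ellipse, so φ = 180° − 82.10° = 97.90°.

φ = 97.90°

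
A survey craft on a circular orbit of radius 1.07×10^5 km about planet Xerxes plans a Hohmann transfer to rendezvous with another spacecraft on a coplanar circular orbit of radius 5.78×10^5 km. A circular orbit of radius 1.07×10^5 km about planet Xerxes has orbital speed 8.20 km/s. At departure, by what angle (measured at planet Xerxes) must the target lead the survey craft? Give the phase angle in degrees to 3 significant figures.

φ = 97.9°

From the circular-orbit relation v² = μ/r at r = 1.07×10^5 km: μ = v²r = (8.20)² × 1.07×10^5 = 7.19468×10^6 km³/s².
The Hohmann ellipse has a_t = (r₁ + r₂)/2 = 3.425×10^5 km.
Transfer time t = π√(a_t³/μ) = 2.34766×10^5 s.
Target angular speed ω₂ = √(μ/r₂³) = 6.10399×10^-6 rad/s.
Angle swept by the target during transfer: ω₂·t = 1.43301 rad = 82.11°.
Arrival is 180° from departure on the ellipse, so φ = 180° − 82.11° = 97.9°.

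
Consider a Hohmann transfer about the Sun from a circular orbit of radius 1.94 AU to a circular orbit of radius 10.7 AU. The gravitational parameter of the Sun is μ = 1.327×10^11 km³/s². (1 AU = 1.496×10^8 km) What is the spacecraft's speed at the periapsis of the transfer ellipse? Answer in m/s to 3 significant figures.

v = 27800 m/s

In km: r₁ = 1.94 × 1.496×10^8 = 2.90224×10^8 km; r₂ = 10.7 × 1.496×10^8 = 1.60072×10^9 km.
The Hohmann ellipse has a_t = (r₁ + r₂)/2 = 9.45472×10^8 km.
The periapsis of the transfer ellipse is at r = 2.90224×10^8 km.
Vis-viva: v = √[μ(2/r − 1/a_t)] = √[1.327×10^11 × (2/2.90224×10^8 − 1/9.45472×10^8)] = 27.82 km/s.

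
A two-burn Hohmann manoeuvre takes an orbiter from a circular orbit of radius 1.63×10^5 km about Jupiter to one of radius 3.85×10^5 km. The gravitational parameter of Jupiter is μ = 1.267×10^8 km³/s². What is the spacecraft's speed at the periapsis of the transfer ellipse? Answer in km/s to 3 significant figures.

Semi-major axis of the transfer orbit: a_t = (1.630×10^5 + 3.850×10^5)/2 = 2.740×10^5 km.
At periapsis, r = 1.630×10^5 km.
From the vis-viva equation, v = √[μ(2/r − 1/a_t)] = 33.05 km/s.

v = 33.0 km/s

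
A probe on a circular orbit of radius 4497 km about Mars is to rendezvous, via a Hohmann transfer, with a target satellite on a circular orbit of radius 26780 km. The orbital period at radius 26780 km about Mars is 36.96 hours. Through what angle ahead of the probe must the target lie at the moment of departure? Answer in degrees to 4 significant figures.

φ = 99.68°

From Kepler's third law T² = 4π²r³/μ at r = 26780 km, T = 36.96 hours = 36.96 × 3600 s = 1.33056×10^5 s: μ = 4π²r³/T² = 42827.5 km³/s².
Semi-major axis of the transfer orbit: a_t = (4497 + 26780)/2 = 15638.5 km.
The half-period of the transfer ellipse is t = π√(a_t³/μ) = 29688 s.
The target's mean motion on its circular orbit is ω₂ = √(μ/r₂³) = 4.7222×10^-5 rad/s.
Angle swept by the target during transfer: ω₂·t = 1.4019 rad = 80.32°.
Arrival is 180° from departure on the ellipse, so φ = 180° − 80.32° = 99.68°.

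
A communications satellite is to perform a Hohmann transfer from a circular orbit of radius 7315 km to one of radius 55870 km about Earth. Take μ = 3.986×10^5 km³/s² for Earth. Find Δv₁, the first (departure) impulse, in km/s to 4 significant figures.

Semi-major axis of the transfer orbit: a_t = (7315 + 55870)/2 = 31592.5 km.
Circular speed at r = 7315 km: v_c = √(μ/r) = 7.382 km/s.
Vis-viva on the transfer ellipse at r = 7315 km gives v_t = √[μ(2/r − 1/a_t)] = 9.817 km/s.
Δv₁ = |v_t − v_c| = |9.817 − 7.382| = 2.435 km/s.

Δv₁ = 2.435 km/s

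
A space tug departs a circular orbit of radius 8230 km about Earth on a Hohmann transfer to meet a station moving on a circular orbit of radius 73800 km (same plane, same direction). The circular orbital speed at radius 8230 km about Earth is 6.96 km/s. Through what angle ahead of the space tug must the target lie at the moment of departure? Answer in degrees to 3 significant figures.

φ = 105°

From the circular-orbit relation v² = μ/r at r = 8230 km: μ = v²r = (6.96)² × 8230 = 3.98674×10^5 km³/s².
Semi-major axis of the transfer orbit: a_t = (8230 + 73800)/2 = 41015 km.
The half-period of the transfer ellipse is t = π√(a_t³/μ) = 41329 s.
Target angular speed ω₂ = √(μ/r₂³) = 3.1494×10^-5 rad/s.
Angle swept by the target during transfer: ω₂·t = 1.3016 rad = 74.58°.
Arrival is 180° from departure on the ellipse, so φ = 180° − 74.58° = 105°.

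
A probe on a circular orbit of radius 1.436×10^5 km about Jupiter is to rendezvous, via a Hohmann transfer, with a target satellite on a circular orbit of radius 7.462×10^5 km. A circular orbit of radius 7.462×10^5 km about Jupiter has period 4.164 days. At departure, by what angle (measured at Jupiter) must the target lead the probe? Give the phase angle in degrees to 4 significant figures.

From Kepler's third law T² = 4π²r³/μ at r = 7.462×10^5 km, T = 4.164 days = 4.164 × 86400 s = 3.597696×10^5 s: μ = 4π²r³/T² = 1.26729×10^8 km³/s².
Transfer-ellipse semi-major axis a_t = (r₁ + r₂)/2 = (1.436×10^5 + 7.462×10^5)/2 = 4.449×10^5 km.
Transfer time t = π√(a_t³/μ) = 82814 s.
Target angular speed ω₂ = √(μ/r₂³) = 1.7464×10^-5 rad/s.
Angle swept by the target during transfer: ω₂·t = 1.4463 rad = 82.87°.
The probe traverses 180° on the transfer ellipse, so the target must lead by 180° − 82.87° = 97.13°.

φ = 97.13°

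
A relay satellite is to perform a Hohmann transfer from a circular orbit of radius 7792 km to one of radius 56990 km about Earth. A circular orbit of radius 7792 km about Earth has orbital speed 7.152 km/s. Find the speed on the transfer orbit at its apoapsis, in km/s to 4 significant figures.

From the circular-orbit relation v² = μ/r at r = 7792 km: μ = v²r = (7.152)² × 7792 = 3.98569×10^5 km³/s².
The Hohmann ellipse has a_t = (r₁ + r₂)/2 = 32391 km.
The apoapsis of the transfer ellipse is at r = 56990 km.
Applying v² = μ(2/r − 1/a_t): v = 1.297 km/s.

v = 1.297 km/s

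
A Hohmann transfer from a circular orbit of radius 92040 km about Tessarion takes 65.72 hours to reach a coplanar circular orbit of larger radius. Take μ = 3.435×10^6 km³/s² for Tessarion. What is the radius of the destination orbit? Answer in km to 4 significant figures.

Transfer time t = 65.72 hours = 2.36592×10^5 s, and t = π√(a_t³/μ).
So a_t = (μ t²/π²)^(1/3) = (3.435×10^6 × (2.36592×10^5)² / π²)^(1/3) = 2.6908×10^5 km.
Since a_t = (r₁ + r₂)/2, r₂ = 2a_t − r₁ = 2×2.6908×10^5 − 92040 = 4.4612×10^5 km.

r₂ = 4.461×10^5 km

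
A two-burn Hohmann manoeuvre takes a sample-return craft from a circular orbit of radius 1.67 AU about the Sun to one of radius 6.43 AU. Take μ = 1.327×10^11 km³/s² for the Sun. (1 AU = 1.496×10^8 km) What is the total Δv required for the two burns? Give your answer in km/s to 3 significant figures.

Δv = 10.2 km/s

In km: r₁ = 1.67 × 1.496×10^8 = 2.49832×10^8 km; r₂ = 6.43 × 1.496×10^8 = 9.61928×10^8 km.
The Hohmann ellipse has a_t = (r₁ + r₂)/2 = 6.0588×10^8 km.
At r₁ the circular-orbit speed is v₁ = √(μ/r₁) = 23.047 km/s.
Transfer-orbit speed at r₁ (vis-viva): v_p = √[μ(2/r₁ − 1/a_t)] = 29.040 km/s.
First burn Δv₁ = |v_p − v₁| = 5.993 km/s.
Circular speed at r₂: v₂ = √(μ/r₂) = 11.745 km/s.
Transfer-orbit speed at r₂: v_a = √[μ(2/r₂ − 1/a_t)] = 7.5421 km/s.
Second burn Δv₂ = |v₂ − v_a| = 4.203 km/s.
Δv = Δv₁ + Δv₂ = 5.993 + 4.203 = 10.20 km/s.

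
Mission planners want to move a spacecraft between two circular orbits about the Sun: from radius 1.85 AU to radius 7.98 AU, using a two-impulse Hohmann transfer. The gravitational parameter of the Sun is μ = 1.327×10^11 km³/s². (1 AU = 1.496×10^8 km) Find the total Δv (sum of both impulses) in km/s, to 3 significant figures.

In km: r₁ = 1.85 × 1.496×10^8 = 2.7676×10^8 km; r₂ = 7.98 × 1.496×10^8 = 1.193808×10^9 km.
The Hohmann ellipse has a_t = (r₁ + r₂)/2 = 7.35284×10^8 km.
Circular speed at r₁: v₁ = √(μ/r₁) = √(1.327×10^11/2.7676×10^8) = 21.897 km/s.
On the transfer ellipse at r₁, vis-viva equation gives v_p = √[μ(2/r₁ − 1/a_t)] = 27.901 km/s.
First burn Δv₁ = |v_p − v₁| = 6.004 km/s.
At r₂, v₂ = √(μ/r₂) = 10.543 km/s.
Transfer-orbit speed at r₂: v_a = √[μ(2/r₂ − 1/a_t)] = 6.4683 km/s.
Second burn Δv₂ = |v₂ − v_a| = 4.075 km/s.
Total Δv = Δv₁ + Δv₂ = 10.08 km/s.

Δv = 10.1 km/s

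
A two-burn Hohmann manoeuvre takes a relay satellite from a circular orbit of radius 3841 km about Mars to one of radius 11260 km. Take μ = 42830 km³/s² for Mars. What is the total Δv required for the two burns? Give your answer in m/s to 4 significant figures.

Transfer-ellipse semi-major axis a_t = (r₁ + r₂)/2 = (3841 + 11260)/2 = 7550.5 km.
Circular speed at r₁: v₁ = √(μ/r₁) = √(42830/3841) = 3.3393 km/s.
Transfer-orbit speed at r₁ (vis-viva equation): v_p = √[μ(2/r₁ − 1/a_t)] = 4.0779 km/s.
First burn Δv₁ = |v_p − v₁| = 0.7386 km/s.
Circular speed at r₂: v₂ = √(μ/r₂) = 1.9503 km/s.
Transfer-orbit speed at r₂: v_a = √[μ(2/r₂ − 1/a_t)] = 1.3910 km/s.
Second burn Δv₂ = |v₂ − v_a| = 0.5593 km/s.
Δv = Δv₁ + Δv₂ = 0.7386 + 0.5593 = 1.298 km/s.

Δv = 1298 m/s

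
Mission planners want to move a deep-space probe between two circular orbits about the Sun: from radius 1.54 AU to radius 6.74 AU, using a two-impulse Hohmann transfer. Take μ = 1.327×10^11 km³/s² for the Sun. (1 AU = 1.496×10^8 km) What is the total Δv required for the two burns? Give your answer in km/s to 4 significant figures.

In km: r₁ = 1.54 × 1.496×10^8 = 2.30384×10^8 km; r₂ = 6.74 × 1.496×10^8 = 1.008304×10^9 km.
Semi-major axis of the transfer orbit: a_t = (2.30384×10^8 + 1.008304×10^9)/2 = 6.19344×10^8 km.
Circular speed at r₁: v₁ = √(μ/r₁) = √(1.327×10^11/2.30384×10^8) = 24.000 km/s.
On the transfer ellipse at r₁, vis-viva equation gives v_p = √[μ(2/r₁ − 1/a_t)] = 30.622 km/s.
First burn Δv₁ = |v_p − v₁| = 6.622 km/s.
At r₂, v₂ = √(μ/r₂) = 11.472 km/s.
Transfer-orbit speed at r₂: v_a = √[μ(2/r₂ − 1/a_t)] = 6.9968 km/s.
Second burn Δv₂ = |v₂ − v_a| = 4.475 km/s.
Δv = Δv₁ + Δv₂ = 6.622 + 4.475 = 11.10 km/s.

Δv = 11.10 km/s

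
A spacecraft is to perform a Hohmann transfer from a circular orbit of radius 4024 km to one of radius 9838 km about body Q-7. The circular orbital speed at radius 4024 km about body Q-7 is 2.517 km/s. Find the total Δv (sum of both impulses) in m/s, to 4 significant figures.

Δv = 864.9 m/s

From the circular-orbit relation v² = μ/r at r = 4024 km: μ = v²r = (2.517)² × 4024 = 25493.2 km³/s².
The Hohmann ellipse has a_t = (r₁ + r₂)/2 = 6931 km.
Circular speed at r₁: v₁ = √(μ/r₁) = √(25493.2/4024) = 2.5170 km/s.
On the transfer ellipse at r₁, vis-viva equation gives v_p = √[μ(2/r₁ − 1/a_t)] = 2.9987 km/s.
First burn Δv₁ = |v_p − v₁| = 0.4817 km/s.
Circular speed at r₂: v₂ = √(μ/r₂) = 1.6098 km/s.
Transfer-orbit speed at r₂: v_a = √[μ(2/r₂ − 1/a_t)] = 1.2266 km/s.
Second burn Δv₂ = |v₂ − v_a| = 0.3832 km/s.
Total Δv = Δv₁ + Δv₂ = 0.8649 km/s.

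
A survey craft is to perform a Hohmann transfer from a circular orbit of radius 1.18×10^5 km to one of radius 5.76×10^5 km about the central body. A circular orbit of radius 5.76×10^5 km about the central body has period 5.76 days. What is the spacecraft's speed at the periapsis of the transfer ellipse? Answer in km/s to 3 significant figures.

v = 20.7 km/s

From Kepler's third law T² = 4π²r³/μ at r = 5.76×10^5 km, T = 5.76 days = 5.76 × 86400 s = 4.97664×10^5 s: μ = 4π²r³/T² = 3.04617×10^7 km³/s².
Transfer-ellipse semi-major axis a_t = (r₁ + r₂)/2 = (1.180×10^5 + 5.760×10^5)/2 = 3.470×10^5 km.
The periapsis of the transfer ellipse is at r = 1.180×10^5 km.
From the vis-viva equation, v = √[μ(2/r − 1/a_t)] = 20.70 km/s.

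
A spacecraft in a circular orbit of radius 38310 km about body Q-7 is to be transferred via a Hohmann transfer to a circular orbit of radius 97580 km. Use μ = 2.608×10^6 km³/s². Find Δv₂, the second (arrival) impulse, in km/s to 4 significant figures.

The Hohmann ellipse has a_t = (r₁ + r₂)/2 = 67945 km.
On the circular orbit at r = 97580 km, v_c = √(μ/r) = 5.170 km/s.
Transfer-orbit speed at the same r (vis-viva, a = a_t): v_t = √[μ(2/r − 1/a_t)] = 3.882 km/s.
Δv₂ = |v_t − v_c| = |3.882 − 5.170| = 1.288 km/s.

Δv₂ = 1.288 km/s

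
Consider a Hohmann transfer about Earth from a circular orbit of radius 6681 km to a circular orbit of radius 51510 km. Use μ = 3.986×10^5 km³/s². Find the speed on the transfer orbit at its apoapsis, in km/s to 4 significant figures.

Semi-major axis of the transfer orbit: a_t = (6681 + 51510)/2 = 29095.5 km.
The apoapsis of the transfer ellipse is at r = 51510 km.
Applying v² = μ(2/r − 1/a_t): v = 1.333 km/s.

v = 1.333 km/s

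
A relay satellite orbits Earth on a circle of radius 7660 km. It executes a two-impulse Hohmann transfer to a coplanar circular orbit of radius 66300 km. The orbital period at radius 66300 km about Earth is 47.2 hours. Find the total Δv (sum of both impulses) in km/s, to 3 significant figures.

Δv = 3.78 km/s

From Kepler's third law T² = 4π²r³/μ at r = 66300 km, T = 47.2 hours = 47.2 × 3600 s = 1.6992×10^5 s: μ = 4π²r³/T² = 3.98484×10^5 km³/s².
Semi-major axis of the transfer orbit: a_t = (7660 + 66300)/2 = 36980 km.
At r₁ the circular-orbit speed is v₁ = √(μ/r₁) = 7.2126 km/s.
On the transfer ellipse at r₁, v² = μ(2/r − 1/a) gives v_p = √[μ(2/r₁ − 1/a_t)] = 9.6575 km/s.
First burn Δv₁ = |v_p − v₁| = 2.445 km/s.
Circular speed at r₂: v₂ = √(μ/r₂) = 2.452 km/s.
Transfer-orbit speed at r₂: v_a = √[μ(2/r₂ − 1/a_t)] = 1.116 km/s.
Second burn Δv₂ = |v₂ − v_a| = 1.336 km/s.
Δv = Δv₁ + Δv₂ = 2.445 + 1.336 = 3.781 km/s.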